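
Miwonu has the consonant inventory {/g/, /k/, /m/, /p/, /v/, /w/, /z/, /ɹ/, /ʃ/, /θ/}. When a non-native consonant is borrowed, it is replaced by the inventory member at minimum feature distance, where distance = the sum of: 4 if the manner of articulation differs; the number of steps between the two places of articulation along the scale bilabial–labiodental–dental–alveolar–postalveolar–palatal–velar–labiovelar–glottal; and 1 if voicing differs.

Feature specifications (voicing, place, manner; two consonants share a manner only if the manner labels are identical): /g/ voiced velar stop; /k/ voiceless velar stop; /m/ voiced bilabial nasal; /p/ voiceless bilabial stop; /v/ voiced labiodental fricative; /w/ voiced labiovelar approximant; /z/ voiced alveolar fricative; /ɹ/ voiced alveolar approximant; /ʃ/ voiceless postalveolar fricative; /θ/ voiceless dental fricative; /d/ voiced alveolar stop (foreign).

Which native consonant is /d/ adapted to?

/g/ is closest: same manner (stop), place distance 3 (alveolar→velar), same voicing; total 3. Next closest is /k/ at distance 4.

g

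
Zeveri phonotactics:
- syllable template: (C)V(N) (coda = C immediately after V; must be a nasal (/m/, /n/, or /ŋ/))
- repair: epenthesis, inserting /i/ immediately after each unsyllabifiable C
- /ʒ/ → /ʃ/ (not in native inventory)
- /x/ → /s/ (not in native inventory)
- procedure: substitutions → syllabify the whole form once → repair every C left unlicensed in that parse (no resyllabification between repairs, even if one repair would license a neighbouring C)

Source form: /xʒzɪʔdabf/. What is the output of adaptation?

siʃizɪʔidabifi

Substitution: /x/ → /s/, /ʒ/ → /ʃ/, giving /sʃzɪʔdabf/.
The consonants /s/, /ʃ/, /ʔ/, /b/, /f/ cannot be parsed into a legal (C)V(N) syllable (only a nasal (/m/, /n/, or /ŋ/) is licensed in coda position; onsets are limited to one consonant).
Each unlicensed consonant becomes the onset of a new syllable: /s/ → /si/, /ʃ/ → /ʃi/, /ʔ/ → /ʔi/, /b/ → /bi/, /f/ → /fi/.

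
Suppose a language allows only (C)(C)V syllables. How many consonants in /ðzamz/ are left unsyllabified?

The consonants /m/, /z/ cannot be parsed into a legal (C)(C)V syllable (no codas are permitted; onsets may contain at most 2 consonants).

2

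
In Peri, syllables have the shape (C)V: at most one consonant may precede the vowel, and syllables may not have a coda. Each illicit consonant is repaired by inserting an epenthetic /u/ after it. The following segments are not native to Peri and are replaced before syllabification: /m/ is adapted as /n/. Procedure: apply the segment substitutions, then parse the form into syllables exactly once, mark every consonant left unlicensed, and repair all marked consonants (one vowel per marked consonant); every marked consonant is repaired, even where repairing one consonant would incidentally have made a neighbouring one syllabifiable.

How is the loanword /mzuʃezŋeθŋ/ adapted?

nuzuʃezuŋeθuŋu

Substitution: /m/ → /n/, giving /nzuʃezŋeθŋ/.
The consonants /n/, /z/, /θ/, /ŋ/ cannot be parsed into a legal (C)V syllable (no codas are permitted; onsets are limited to one consonant).
Epenthesis after each stranded consonant: /n/ → /nu/, /z/ → /zu/, /θ/ → /θu/, /ŋ/ → /ŋu/.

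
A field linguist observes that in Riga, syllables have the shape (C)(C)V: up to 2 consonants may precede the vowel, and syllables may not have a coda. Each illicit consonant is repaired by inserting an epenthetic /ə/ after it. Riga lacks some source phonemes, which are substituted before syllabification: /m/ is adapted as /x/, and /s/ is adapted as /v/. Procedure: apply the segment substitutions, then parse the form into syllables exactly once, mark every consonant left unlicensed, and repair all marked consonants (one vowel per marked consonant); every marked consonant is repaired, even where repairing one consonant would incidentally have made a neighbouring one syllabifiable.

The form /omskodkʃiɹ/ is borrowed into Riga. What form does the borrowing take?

Substitution: /m/ → /x/, /s/ → /v/, giving /oxvkodkʃiɹ/.
Under (C)(C)V, the unsyllabifiable consonants are /x/, /d/, /ɹ/ (no codas are permitted; onsets may contain at most 2 consonants).
Each unlicensed consonant becomes the onset of a new syllable: /x/ → /xə/, /d/ → /də/, /ɹ/ → /ɹə/.

oxəvkodəkʃiɹə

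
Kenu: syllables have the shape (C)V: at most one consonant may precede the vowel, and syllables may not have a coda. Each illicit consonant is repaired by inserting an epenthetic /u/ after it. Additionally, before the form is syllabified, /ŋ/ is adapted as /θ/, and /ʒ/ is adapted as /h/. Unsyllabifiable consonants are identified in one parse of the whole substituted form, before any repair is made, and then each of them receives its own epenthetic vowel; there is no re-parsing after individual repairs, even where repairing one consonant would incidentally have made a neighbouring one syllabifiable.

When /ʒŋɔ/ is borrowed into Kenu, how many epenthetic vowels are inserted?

1

After substitution the input is /hθɔ/.
The unsyllabifiable consonants are /h/; each receives one epenthetic vowel.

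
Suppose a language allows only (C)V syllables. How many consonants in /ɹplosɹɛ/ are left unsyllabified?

3

The consonants /ɹ/, /p/, /s/ cannot be parsed into a legal (C)V syllable (no codas are permitted; onsets are limited to one consonant).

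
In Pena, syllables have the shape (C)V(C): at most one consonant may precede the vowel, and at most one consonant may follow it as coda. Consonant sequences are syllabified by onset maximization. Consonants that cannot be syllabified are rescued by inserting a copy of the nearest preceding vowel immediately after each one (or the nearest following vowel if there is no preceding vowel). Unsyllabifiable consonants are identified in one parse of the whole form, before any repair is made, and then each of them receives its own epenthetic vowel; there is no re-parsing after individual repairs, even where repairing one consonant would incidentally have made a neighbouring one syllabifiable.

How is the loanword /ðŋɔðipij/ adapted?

ðɔŋɔðipij

Under (C)V(C), the unsyllabifiable consonants are /ð/ (at most one coda consonant is licensed; onsets are limited to one consonant).
Each unlicensed consonant becomes the onset of a new syllable: /ð/ → /ðɔ/.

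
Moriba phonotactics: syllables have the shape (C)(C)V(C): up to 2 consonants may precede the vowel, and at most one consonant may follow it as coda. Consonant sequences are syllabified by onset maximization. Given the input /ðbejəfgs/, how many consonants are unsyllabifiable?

Syllabifying with onset maximization leaves /g/, /s/ stranded (at most one coda consonant is licensed; onsets may contain at most 2 consonants).

2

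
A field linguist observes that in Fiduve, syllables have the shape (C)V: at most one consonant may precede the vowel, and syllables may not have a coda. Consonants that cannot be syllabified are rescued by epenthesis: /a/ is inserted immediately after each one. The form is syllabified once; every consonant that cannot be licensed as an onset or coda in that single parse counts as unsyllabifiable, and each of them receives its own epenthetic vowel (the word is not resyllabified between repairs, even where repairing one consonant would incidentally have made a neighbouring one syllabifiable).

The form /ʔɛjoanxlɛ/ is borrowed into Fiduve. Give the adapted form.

Syllabifying with onset maximization leaves /n/, /x/ stranded (no codas are permitted; onsets are limited to one consonant).
Epenthesis after each stranded consonant: /n/ → /na/, /x/ → /xa/.

ʔɛjoanaxalɛ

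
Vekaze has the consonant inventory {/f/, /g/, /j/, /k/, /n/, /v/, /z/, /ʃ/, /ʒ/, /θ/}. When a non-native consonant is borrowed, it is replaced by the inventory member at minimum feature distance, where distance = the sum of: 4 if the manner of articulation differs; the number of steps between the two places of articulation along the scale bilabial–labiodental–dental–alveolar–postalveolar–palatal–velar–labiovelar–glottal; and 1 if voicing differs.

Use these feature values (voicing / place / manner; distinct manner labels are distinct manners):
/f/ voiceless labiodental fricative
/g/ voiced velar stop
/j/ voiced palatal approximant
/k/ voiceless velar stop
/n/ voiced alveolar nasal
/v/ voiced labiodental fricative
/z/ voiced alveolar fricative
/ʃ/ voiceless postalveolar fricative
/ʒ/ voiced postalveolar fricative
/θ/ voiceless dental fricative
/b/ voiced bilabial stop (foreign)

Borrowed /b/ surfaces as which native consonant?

v

/v/ is closest: manner differs (stop→fricative, +4), place distance 1 (bilabial→labiodental), same voicing; total 5. Next closest is /f/ at distance 6.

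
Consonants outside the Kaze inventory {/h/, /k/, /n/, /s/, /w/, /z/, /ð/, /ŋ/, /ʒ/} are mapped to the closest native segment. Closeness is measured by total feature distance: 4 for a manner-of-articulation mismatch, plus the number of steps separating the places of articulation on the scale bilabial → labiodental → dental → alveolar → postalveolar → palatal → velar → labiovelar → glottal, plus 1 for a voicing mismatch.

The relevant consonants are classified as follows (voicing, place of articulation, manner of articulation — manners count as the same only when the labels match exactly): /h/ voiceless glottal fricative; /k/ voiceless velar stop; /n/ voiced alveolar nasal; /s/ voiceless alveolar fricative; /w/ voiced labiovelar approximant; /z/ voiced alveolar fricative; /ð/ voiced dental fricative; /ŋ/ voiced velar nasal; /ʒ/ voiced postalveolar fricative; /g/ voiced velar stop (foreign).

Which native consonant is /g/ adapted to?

/k/ is closest: same manner (stop), place distance 0 (velar→velar), voicing differs (+1); total 1. Next closest is /ŋ/ at distance 4.

k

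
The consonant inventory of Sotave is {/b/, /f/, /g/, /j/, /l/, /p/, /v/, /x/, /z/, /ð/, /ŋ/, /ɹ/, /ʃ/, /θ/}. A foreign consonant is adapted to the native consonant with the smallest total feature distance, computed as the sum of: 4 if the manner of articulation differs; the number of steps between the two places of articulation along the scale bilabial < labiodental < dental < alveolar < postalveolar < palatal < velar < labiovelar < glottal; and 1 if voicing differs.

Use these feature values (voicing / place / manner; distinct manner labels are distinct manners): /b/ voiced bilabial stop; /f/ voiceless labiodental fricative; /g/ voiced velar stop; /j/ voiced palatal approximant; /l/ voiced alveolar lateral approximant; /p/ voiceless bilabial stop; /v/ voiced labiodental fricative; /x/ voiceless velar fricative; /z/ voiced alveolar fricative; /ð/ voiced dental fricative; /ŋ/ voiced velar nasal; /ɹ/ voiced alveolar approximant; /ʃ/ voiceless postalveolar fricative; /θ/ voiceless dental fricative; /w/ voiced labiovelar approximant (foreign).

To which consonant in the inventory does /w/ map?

/j/ is closest: same manner (approximant), place distance 2 (labiovelar→palatal), same voicing; total 2. Next closest is /ɹ/ at distance 4.

j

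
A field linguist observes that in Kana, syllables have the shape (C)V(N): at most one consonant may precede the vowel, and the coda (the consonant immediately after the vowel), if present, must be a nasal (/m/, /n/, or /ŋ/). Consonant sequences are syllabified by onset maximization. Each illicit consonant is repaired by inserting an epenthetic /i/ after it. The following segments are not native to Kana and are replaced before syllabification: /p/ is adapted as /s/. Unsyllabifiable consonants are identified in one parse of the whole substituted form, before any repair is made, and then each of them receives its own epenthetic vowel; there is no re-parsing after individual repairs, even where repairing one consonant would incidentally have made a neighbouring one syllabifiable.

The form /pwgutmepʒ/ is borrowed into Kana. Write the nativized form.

Substitution: /p/ → /s/, giving /swgutmesʒ/.
Syllabifying with onset maximization leaves /s/, /w/, /t/, /s/, /ʒ/ stranded (only a nasal (/m/, /n/, or /ŋ/) is licensed in coda position; onsets are limited to one consonant).
Each unlicensed consonant becomes the onset of a new syllable: /s/ → /si/, /w/ → /wi/, /t/ → /ti/, /s/ → /si/, /ʒ/ → /ʒi/.

siwigutimesiʒi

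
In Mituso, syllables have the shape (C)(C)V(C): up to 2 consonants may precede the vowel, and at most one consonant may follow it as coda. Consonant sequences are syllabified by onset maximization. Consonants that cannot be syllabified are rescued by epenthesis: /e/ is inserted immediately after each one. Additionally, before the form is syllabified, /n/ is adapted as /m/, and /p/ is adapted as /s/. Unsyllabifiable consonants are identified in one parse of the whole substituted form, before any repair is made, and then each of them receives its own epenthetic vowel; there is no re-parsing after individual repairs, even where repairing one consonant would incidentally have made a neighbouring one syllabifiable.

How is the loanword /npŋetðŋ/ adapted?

Substitution: /n/ → /m/, /p/ → /s/, giving /msŋetðŋ/.
Syllabifying with onset maximization leaves /m/, /ð/, /ŋ/ stranded (at most one coda consonant is licensed; onsets may contain at most 2 consonants).
Inserting the epenthetic vowel yields /m/ → /me/, /ð/ → /ðe/, /ŋ/ → /ŋe/.

mesŋetðeŋe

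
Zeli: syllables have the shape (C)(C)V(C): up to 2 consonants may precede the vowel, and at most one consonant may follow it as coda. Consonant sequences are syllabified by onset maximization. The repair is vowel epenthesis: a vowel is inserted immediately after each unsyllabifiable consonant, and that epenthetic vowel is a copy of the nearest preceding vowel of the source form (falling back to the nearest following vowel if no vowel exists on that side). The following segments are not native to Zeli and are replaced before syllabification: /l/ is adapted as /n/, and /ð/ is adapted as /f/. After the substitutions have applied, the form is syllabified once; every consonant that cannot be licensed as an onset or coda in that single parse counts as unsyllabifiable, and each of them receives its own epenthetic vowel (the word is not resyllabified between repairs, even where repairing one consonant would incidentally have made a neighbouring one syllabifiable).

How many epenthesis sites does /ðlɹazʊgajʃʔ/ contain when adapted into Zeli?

3

After substitution the input is /fnɹazʊgajʃʔ/.
The unsyllabifiable consonants are /f/, /ʃ/, /ʔ/; each receives one epenthetic vowel.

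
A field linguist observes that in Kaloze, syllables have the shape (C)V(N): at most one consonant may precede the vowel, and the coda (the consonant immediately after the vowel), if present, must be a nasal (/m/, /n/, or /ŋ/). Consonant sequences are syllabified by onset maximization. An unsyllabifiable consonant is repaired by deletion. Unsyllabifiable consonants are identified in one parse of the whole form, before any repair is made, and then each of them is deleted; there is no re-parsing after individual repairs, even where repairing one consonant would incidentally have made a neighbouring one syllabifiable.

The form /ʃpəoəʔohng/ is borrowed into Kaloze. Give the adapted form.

Under (C)V(N), the unsyllabifiable consonants are /ʃ/, /h/, /n/, /g/ (only a nasal (/m/, /n/, or /ŋ/) is licensed in coda position; onsets are limited to one consonant).
Each unlicensed consonant is deleted: /ʃ/, /h/, /n/, /g/.

pəoəʔo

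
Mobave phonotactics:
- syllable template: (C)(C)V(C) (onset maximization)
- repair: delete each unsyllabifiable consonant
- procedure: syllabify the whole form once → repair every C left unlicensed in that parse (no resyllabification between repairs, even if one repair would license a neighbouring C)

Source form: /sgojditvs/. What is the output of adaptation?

Under (C)(C)V(C), the unsyllabifiable consonants are /v/, /s/ (at most one coda consonant is licensed; onsets may contain at most 2 consonants).
Deleting the stranded consonants removes /v/, /s/.

sgojdit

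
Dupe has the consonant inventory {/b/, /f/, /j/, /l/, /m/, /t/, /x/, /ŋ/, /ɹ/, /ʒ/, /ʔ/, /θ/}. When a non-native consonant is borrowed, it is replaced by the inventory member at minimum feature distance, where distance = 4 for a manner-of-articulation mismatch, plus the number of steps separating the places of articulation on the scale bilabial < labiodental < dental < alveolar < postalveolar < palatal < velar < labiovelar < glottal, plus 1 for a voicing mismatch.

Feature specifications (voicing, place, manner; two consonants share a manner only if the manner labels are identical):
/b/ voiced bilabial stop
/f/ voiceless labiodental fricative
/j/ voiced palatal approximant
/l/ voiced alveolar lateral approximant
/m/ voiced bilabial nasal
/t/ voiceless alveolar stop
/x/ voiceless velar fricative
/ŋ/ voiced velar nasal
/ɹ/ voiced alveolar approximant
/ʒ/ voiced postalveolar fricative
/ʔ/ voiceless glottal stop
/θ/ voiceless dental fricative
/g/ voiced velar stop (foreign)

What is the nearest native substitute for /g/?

/ʔ/ is closest: same manner (stop), place distance 2 (velar→glottal), voicing differs (+1); total 3. Next closest is /t/ at distance 4.

ʔ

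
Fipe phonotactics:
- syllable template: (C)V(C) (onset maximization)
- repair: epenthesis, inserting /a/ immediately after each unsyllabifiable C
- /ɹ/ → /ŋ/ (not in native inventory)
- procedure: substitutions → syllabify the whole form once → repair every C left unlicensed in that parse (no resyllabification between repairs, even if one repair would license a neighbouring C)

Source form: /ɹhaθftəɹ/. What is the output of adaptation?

Substitution: /ɹ/ → /ŋ/, giving /ŋhaθftəŋ/.
Under (C)V(C), the unsyllabifiable consonants are /ŋ/, /f/ (at most one coda consonant is licensed; onsets are limited to one consonant).
Epenthesis after each stranded consonant: /ŋ/ → /ŋa/, /f/ → /fa/.

ŋahaθfatəŋ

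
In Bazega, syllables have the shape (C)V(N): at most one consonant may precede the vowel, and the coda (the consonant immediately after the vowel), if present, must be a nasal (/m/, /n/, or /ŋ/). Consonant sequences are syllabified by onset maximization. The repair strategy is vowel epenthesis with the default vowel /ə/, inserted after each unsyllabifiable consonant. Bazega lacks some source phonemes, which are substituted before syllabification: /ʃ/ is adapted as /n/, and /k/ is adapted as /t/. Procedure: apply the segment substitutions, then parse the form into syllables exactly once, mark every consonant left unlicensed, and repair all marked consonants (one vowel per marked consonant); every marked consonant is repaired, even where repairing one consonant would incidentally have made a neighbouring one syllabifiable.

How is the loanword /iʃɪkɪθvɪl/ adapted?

Substitution: /ʃ/ → /n/, /k/ → /t/, giving /inɪtɪθvɪl/.
Syllabifying with onset maximization leaves /θ/, /l/ stranded (only a nasal (/m/, /n/, or /ŋ/) is licensed in coda position; onsets are limited to one consonant).
Inserting the epenthetic vowel yields /θ/ → /θə/, /l/ → /lə/.

inɪtɪθəvɪlə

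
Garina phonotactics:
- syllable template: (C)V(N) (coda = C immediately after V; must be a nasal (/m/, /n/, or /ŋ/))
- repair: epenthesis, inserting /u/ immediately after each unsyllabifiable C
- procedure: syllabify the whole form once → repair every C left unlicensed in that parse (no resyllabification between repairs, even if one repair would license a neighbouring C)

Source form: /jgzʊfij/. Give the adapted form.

The consonants /j/, /g/, /j/ cannot be parsed into a legal (C)V(N) syllable (only a nasal (/m/, /n/, or /ŋ/) is licensed in coda position; onsets are limited to one consonant).
Inserting the epenthetic vowel yields /j/ → /ju/, /g/ → /gu/, /j/ → /ju/.

juguzʊfiju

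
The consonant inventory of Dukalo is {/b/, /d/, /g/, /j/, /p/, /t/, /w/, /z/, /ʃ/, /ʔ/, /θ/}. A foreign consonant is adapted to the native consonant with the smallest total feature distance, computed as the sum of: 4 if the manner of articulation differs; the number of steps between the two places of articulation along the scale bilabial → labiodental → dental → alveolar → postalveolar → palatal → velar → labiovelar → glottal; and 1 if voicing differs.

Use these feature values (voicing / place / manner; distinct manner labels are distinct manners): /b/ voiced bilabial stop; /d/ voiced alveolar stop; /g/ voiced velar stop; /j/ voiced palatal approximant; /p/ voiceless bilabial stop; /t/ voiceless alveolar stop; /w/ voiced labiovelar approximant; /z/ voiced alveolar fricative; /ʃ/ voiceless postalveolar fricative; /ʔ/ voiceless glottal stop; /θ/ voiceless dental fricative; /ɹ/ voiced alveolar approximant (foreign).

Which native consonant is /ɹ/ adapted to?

/j/ is closest: same manner (approximant), place distance 2 (alveolar→palatal), same voicing; total 2. Next closest is /d/ at distance 4.

j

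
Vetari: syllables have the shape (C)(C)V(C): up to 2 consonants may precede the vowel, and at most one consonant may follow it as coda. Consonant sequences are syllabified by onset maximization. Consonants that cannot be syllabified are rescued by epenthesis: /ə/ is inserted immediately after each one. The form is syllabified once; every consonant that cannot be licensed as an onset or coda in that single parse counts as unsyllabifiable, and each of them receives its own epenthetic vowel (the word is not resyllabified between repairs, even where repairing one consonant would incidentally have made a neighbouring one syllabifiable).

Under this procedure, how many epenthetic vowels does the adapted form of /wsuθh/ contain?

1

The unsyllabifiable consonants are /h/; each receives one epenthetic vowel.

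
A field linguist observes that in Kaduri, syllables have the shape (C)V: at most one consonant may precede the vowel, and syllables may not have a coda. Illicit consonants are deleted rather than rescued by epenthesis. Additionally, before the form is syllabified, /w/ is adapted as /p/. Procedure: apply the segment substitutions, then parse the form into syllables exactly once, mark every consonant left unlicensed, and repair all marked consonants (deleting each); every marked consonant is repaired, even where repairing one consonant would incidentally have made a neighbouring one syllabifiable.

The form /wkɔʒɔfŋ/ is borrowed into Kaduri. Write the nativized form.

kɔʒɔ

Substitution: /w/ → /p/, giving /pkɔʒɔfŋ/.
Under (C)V, the unsyllabifiable consonants are /p/, /f/, /ŋ/ (no codas are permitted; onsets are limited to one consonant).
Deleting the stranded consonants removes /p/, /f/, /ŋ/.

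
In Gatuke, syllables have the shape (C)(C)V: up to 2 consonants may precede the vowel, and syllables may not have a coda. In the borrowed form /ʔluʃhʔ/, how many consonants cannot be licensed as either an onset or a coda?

The consonants /ʃ/, /h/, /ʔ/ cannot be parsed into a legal (C)(C)V syllable (no codas are permitted; onsets may contain at most 2 consonants).

3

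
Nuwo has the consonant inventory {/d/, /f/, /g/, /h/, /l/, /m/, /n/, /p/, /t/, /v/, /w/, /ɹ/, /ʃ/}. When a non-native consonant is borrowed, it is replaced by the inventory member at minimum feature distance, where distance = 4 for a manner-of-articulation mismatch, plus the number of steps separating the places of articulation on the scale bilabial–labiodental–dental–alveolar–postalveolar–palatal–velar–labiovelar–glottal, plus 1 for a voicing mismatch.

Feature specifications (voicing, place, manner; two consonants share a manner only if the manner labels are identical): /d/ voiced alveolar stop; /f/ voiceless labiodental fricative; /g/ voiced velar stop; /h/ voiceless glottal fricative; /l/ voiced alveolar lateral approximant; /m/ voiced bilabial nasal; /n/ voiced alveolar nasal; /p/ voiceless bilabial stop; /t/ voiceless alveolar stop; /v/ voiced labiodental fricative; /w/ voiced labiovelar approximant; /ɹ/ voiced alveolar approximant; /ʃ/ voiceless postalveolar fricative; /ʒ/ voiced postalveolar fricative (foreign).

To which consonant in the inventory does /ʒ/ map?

/ʃ/ is closest: same manner (fricative), place distance 0 (postalveolar→postalveolar), voicing differs (+1); total 1. Next closest is /v/ at distance 3.

ʃ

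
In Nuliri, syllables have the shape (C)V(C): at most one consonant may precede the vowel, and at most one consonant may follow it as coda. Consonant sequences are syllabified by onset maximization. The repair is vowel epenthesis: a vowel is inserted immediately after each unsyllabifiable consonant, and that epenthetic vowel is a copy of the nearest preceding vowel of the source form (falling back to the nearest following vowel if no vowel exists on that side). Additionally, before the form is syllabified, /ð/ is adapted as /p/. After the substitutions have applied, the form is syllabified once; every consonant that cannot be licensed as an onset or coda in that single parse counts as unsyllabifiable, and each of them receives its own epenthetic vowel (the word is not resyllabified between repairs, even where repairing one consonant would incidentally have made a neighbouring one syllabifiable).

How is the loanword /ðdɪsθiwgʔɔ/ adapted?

pɪdɪsθiwgiʔɔ

Substitution: /ð/ → /p/, giving /pdɪsθiwgʔɔ/.
The consonants /p/, /g/ cannot be parsed into a legal (C)V(C) syllable (at most one coda consonant is licensed; onsets are limited to one consonant).
Each unlicensed consonant becomes the onset of a new syllable: /p/ → /pɪ/, /g/ → /gi/.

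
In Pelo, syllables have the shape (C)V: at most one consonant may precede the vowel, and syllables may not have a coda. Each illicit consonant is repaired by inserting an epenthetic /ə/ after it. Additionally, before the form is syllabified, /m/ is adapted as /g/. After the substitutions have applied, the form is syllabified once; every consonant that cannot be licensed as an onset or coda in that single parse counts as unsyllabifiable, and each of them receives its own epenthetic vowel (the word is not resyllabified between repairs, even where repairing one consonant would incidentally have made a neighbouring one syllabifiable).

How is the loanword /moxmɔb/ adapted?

Substitution: /m/ → /g/, giving /goxgɔb/.
Syllabifying with onset maximization leaves /x/, /b/ stranded (no codas are permitted; onsets are limited to one consonant).
Inserting the epenthetic vowel yields /x/ → /xə/, /b/ → /bə/.

goxəgɔbə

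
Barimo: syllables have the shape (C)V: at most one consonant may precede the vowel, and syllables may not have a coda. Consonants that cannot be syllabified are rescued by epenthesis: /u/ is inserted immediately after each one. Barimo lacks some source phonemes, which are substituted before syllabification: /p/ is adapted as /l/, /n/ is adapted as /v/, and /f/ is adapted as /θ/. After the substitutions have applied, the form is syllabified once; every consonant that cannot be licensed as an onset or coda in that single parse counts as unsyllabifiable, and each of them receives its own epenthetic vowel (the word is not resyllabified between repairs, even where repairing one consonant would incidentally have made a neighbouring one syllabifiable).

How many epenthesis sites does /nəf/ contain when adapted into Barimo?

After substitution the input is /vəθ/.
The unsyllabifiable consonants are /θ/; each receives one epenthetic vowel.

1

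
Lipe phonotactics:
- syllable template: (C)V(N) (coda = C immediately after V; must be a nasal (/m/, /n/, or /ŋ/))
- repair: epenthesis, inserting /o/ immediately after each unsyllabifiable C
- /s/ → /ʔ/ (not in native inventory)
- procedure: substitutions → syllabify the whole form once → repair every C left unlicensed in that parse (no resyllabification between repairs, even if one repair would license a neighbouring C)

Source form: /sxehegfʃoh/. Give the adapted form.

ʔoxehegofoʃoho

Substitution: /s/ → /ʔ/, giving /ʔxehegfʃoh/.
Syllabifying with onset maximization leaves /ʔ/, /g/, /f/, /h/ stranded (only a nasal (/m/, /n/, or /ŋ/) is licensed in coda position; onsets are limited to one consonant).
Each unlicensed consonant becomes the onset of a new syllable: /ʔ/ → /ʔo/, /g/ → /go/, /f/ → /fo/, /h/ → /ho/.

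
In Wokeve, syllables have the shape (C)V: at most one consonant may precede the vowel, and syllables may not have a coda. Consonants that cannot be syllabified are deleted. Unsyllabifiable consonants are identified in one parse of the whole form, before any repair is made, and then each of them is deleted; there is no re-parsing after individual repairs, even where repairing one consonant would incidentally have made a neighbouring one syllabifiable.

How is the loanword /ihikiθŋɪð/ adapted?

The consonants /θ/, /ð/ cannot be parsed into a legal (C)V syllable (no codas are permitted; onsets are limited to one consonant).
Deleting the stranded consonants removes /θ/, /ð/.

ihikiŋɪ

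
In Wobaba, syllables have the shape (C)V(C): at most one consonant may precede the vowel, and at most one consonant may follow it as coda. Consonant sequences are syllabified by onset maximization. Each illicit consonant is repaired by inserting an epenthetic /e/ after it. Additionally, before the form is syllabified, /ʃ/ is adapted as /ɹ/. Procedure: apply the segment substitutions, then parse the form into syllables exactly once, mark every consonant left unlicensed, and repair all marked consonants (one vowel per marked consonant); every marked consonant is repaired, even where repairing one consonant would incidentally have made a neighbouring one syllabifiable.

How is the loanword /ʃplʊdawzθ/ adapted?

Substitution: /ʃ/ → /ɹ/, giving /ɹplʊdawzθ/.
Syllabifying with onset maximization leaves /ɹ/, /p/, /z/, /θ/ stranded (at most one coda consonant is licensed; onsets are limited to one consonant).
Each unlicensed consonant becomes the onset of a new syllable: /ɹ/ → /ɹe/, /p/ → /pe/, /z/ → /ze/, /θ/ → /θe/.

ɹepelʊdawzeθe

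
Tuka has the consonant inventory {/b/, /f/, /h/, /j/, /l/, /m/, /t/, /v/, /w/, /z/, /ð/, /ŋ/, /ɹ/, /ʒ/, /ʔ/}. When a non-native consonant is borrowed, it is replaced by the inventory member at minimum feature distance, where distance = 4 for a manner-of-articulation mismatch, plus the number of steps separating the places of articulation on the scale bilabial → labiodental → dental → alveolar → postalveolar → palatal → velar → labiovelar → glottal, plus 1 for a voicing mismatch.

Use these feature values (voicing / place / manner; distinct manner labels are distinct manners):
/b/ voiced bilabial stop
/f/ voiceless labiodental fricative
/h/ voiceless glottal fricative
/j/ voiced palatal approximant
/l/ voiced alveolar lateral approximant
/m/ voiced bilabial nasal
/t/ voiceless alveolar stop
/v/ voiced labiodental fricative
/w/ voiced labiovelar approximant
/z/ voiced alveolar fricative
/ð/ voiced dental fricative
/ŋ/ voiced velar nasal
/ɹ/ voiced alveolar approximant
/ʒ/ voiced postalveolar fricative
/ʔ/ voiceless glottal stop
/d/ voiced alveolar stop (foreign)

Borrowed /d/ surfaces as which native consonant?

/t/ is closest: same manner (stop), place distance 0 (alveolar→alveolar), voicing differs (+1); total 1. Next closest is /b/ at distance 3.

t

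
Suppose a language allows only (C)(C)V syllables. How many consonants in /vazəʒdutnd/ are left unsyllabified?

Under (C)(C)V, the unsyllabifiable consonants are /t/, /n/, /d/ (no codas are permitted; onsets may contain at most 2 consonants).

3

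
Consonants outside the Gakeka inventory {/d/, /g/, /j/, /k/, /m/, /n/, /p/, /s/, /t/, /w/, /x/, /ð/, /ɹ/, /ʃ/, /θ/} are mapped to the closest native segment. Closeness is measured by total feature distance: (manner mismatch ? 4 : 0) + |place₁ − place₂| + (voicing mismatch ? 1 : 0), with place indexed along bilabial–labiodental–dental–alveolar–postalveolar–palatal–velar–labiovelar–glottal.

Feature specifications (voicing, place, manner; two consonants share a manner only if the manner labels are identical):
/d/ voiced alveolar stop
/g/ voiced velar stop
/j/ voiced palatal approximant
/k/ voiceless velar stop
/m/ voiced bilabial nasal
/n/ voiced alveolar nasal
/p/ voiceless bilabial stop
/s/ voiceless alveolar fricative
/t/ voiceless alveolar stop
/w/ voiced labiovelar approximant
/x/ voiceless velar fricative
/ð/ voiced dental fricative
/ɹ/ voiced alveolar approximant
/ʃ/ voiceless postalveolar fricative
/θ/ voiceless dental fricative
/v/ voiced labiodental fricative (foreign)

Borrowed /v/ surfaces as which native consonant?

ð

/ð/ is closest: same manner (fricative), place distance 1 (labiodental→dental), same voicing; total 1. Next closest is /θ/ at distance 2.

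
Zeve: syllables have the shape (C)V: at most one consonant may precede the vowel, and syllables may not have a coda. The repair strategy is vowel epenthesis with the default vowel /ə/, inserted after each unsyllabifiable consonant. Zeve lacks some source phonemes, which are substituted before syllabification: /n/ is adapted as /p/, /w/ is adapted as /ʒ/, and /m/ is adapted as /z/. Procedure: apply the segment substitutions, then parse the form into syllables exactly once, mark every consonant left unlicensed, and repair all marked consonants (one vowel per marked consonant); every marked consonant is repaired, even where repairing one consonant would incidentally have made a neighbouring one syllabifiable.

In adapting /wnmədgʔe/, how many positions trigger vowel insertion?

4

After substitution the input is /ʒpzədgʔe/.
The unsyllabifiable consonants are /ʒ/, /p/, /d/, /g/; each receives one epenthetic vowel.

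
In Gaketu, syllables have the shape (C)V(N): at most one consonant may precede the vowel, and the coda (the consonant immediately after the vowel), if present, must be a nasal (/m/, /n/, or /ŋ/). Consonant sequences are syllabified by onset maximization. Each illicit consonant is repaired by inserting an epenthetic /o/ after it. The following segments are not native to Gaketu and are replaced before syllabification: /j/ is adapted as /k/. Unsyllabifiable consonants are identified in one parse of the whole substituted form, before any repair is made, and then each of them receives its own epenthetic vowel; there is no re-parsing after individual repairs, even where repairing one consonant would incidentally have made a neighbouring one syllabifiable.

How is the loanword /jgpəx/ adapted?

kogopəxo

Substitution: /j/ → /k/, giving /kgpəx/.
Syllabifying with onset maximization leaves /k/, /g/, /x/ stranded (only a nasal (/m/, /n/, or /ŋ/) is licensed in coda position; onsets are limited to one consonant).
Inserting the epenthetic vowel yields /k/ → /ko/, /g/ → /go/, /x/ → /xo/.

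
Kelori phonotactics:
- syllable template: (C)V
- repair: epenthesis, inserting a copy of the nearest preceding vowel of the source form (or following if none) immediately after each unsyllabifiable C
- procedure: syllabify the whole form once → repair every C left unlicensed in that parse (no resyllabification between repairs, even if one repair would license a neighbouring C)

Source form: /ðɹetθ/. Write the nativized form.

ðeɹeteθe

Syllabifying with onset maximization leaves /ð/, /t/, /θ/ stranded (no codas are permitted; onsets are limited to one consonant).
Inserting the epenthetic vowel yields /ð/ → /ðe/, /t/ → /te/, /θ/ → /θe/.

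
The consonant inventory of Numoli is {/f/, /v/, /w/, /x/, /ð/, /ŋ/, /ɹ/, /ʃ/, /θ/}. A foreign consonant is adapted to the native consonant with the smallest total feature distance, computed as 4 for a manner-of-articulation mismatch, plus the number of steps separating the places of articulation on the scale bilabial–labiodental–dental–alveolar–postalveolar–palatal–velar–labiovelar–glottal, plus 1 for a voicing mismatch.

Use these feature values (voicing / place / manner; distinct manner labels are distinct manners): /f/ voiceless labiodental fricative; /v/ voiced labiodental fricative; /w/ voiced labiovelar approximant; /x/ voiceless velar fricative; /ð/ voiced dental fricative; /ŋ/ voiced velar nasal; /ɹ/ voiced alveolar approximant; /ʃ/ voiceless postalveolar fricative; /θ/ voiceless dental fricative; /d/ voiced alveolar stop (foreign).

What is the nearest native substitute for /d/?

ɹ

/ɹ/ is closest: manner differs (stop→approximant, +4), place distance 0 (alveolar→alveolar), same voicing; total 4. Next closest is /ð/ at distance 5.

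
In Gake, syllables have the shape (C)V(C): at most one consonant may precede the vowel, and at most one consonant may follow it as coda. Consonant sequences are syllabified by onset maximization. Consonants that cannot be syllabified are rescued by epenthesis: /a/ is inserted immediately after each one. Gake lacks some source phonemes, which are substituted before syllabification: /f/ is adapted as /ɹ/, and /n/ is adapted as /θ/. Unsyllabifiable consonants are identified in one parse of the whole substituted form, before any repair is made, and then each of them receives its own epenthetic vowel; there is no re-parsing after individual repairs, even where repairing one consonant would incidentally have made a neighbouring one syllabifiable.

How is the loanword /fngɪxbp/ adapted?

ɹaθagɪxbapa

Substitution: /f/ → /ɹ/, /n/ → /θ/, giving /ɹθgɪxbp/.
Under (C)V(C), the unsyllabifiable consonants are /ɹ/, /θ/, /b/, /p/ (at most one coda consonant is licensed; onsets are limited to one consonant).
Epenthesis after each stranded consonant: /ɹ/ → /ɹa/, /θ/ → /θa/, /b/ → /ba/, /p/ → /pa/.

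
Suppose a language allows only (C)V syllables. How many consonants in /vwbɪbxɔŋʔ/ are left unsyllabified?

5

Under (C)V, the unsyllabifiable consonants are /v/, /w/, /b/, /ŋ/, /ʔ/ (no codas are permitted; onsets are limited to one consonant).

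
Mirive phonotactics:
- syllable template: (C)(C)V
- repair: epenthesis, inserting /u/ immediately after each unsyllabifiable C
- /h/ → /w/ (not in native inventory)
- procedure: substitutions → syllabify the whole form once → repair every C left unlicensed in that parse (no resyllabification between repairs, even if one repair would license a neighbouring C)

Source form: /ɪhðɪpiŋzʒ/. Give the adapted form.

Substitution: /h/ → /w/, giving /ɪwðɪpiŋzʒ/.
Under (C)(C)V, the unsyllabifiable consonants are /ŋ/, /z/, /ʒ/ (no codas are permitted; onsets may contain at most 2 consonants).
Each unlicensed consonant becomes the onset of a new syllable: /ŋ/ → /ŋu/, /z/ → /zu/, /ʒ/ → /ʒu/.

ɪwðɪpiŋuzuʒu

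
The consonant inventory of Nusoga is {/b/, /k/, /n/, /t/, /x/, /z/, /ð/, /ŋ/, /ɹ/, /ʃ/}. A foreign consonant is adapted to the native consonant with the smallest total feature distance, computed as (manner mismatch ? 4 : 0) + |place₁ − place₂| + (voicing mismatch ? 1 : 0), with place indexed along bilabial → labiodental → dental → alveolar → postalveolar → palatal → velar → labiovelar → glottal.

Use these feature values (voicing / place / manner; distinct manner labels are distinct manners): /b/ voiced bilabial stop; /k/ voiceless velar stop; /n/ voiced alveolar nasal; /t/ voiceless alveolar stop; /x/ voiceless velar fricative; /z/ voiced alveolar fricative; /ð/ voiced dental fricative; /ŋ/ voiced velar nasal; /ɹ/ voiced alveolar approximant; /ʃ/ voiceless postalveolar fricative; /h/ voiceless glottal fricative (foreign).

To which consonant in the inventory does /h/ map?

x

/x/ is closest: same manner (fricative), place distance 2 (glottal→velar), same voicing; total 2. Next closest is /ʃ/ at distance 4.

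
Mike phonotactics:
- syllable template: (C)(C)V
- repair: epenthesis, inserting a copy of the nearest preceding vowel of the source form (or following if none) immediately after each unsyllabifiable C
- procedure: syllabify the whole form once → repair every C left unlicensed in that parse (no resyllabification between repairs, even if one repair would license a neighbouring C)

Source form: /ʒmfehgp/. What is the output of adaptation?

The consonants /ʒ/, /h/, /g/, /p/ cannot be parsed into a legal (C)(C)V syllable (no codas are permitted; onsets may contain at most 2 consonants).
Each unlicensed consonant becomes the onset of a new syllable: /ʒ/ → /ʒe/, /h/ → /he/, /g/ → /ge/, /p/ → /pe/.

ʒemfehegepe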